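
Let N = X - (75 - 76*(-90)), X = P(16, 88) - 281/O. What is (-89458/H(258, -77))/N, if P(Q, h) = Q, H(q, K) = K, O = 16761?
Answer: -749702769/4451925170 ≈ -0.16840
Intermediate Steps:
X = 267895/16761 (X = 16 - 281/16761 = 267895/16761 ≈ 15.983)
N = -115634420/16761 (N = 267895/16761 - (75 - 76*(-90)) = 267895/16761 - (75 + 6840) = 267895/16761 - 1*6915 = 267895/16761 - 6915 = -115634420/16761 ≈ -6899.0)
(-89458/H(258, -77))/N = (-89458/(-77))/(-115634420/16761) = -89458*(-1/77)*(-16761/115634420) = (89458/77)*(-16761/115634420) = -749702769/4451925170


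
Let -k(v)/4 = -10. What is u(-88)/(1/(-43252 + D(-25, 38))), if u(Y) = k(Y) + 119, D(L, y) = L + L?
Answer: -6885018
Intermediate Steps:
D(L, y) = 2*L
k(v) = 40 (k(v) = -4*(-10) = 40)
u(Y) = 159 (u(Y) = 40 + 119 = 159)
u(-88)/(1/(-43252 + D(-25, 38))) = 159/(1/(-43252 + 2*(-25))) = 159/(1/(-43252 - 50)) = 159/(1/(-43302)) = 159/(-1/43302) = 159*(-43302) = -6885018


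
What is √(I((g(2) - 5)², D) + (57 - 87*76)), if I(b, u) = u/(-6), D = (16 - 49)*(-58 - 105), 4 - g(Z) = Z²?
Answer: I*√29806/2 ≈ 86.322*I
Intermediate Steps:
g(Z) = 4 - Z²
D = 5379 (D = -33*(-163) = 5379)
I(b, u) = -u/6 (I(b, u) = u*(-⅙) = -u/6)
√(I((g(2) - 5)², D) + (57 - 87*76)) = √(-⅙*5379 + (57 - 87*76)) = √(-1793/2 + (57 - 6612)) = √(-1793/2 - 6555) = √(-14903/2) = I*√29806/2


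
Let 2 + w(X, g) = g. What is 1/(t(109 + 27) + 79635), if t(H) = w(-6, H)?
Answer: 1/79769 ≈ 1.2536e-5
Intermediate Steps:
w(X, g) = -2 + g
t(H) = -2 + H
1/(t(109 + 27) + 79635) = 1/((-2 + (109 + 27)) + 79635) = 1/((-2 + 136) + 79635) = 1/(134 + 79635) = 1/79769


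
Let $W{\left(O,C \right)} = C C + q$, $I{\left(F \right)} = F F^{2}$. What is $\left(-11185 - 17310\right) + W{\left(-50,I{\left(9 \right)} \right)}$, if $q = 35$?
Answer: $502981$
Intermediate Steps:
$I{\left(F \right)} = F^{3}$
$W{\left(O,C \right)} = 35 + C^{2}$ ($W{\left(O,C \right)} = C C + 35 = C^{2} + 35 = 35 + C^{2}$)
$\left(-11185 - 17310\right) + W{\left(-50,I{\left(9 \right)} \right)} = \left(-11185 - 17310\right) + \left(35 + \left(9^{3}\right)^{2}\right) = -28495 + \left(35 + 729^{2}\right) = -28495 + \left(35 + 531441\right) = -28495 + 531476 = 502981$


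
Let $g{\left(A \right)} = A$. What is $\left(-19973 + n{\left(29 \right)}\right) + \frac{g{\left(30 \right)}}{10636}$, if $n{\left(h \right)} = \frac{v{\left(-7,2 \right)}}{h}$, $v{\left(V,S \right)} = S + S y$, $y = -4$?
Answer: $- \frac{3080307479}{154222} \approx -19973.0$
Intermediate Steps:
$v{\left(V,S \right)} = - 3 S$ ($v{\left(V,S \right)} = S + S \left(-4\right) = S - 4 S = - 3 S$)
$n{\left(h \right)} = - \frac{6}{h}$ ($n{\left(h \right)} = \frac{\left(-3\right) 2}{h} = - \frac{6}{h}$)
$\left(-19973 + n{\left(29 \right)}\right) + \frac{g{\left(30 \right)}}{10636} = \left(-19973 - \frac{6}{29}\right) + \frac{30}{10636} = \left(-19973 - \frac{6}{29}\right) + 30 \cdot \frac{1}{10636} = \left(-19973 - \frac{6}{29}\right) + \frac{15}{5318} = - \frac{579223}{29} + \frac{15}{5318} = - \frac{3080307479}{154222}$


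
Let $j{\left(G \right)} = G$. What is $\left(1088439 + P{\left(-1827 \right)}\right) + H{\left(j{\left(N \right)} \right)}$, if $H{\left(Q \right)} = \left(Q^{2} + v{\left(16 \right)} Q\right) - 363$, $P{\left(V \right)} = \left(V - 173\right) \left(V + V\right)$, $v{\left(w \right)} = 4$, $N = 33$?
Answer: $8397297$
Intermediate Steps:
$P{\left(V \right)} = 2 V \left(-173 + V\right)$ ($P{\left(V \right)} = \left(-173 + V\right) 2 V = 2 V \left(-173 + V\right)$)
$H{\left(Q \right)} = -363 + Q^{2} + 4 Q$ ($H{\left(Q \right)} = \left(Q^{2} + 4 Q\right) - 363 = -363 + Q^{2} + 4 Q$)
$\left(1088439 + P{\left(-1827 \right)}\right) + H{\left(j{\left(N \right)} \right)} = \left(1088439 + 2 \left(-1827\right) \left(-173 - 1827\right)\right) + \left(-363 + 33^{2} + 4 \cdot 33\right) = \left(1088439 + 2 \left(-1827\right) \left(-2000\right)\right) + \left(-363 + 1089 + 132\right) = \left(1088439 + 7308000\right) + 858 = 8396439 + 858 = 8397297$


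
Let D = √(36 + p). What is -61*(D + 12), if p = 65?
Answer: -732 - 61*√101 ≈ -1345.0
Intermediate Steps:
D = √101 (D = √(36 + 65) = √101 ≈ 10.050)
-61*(D + 12) = -61*(√101 + 12) = -61*(12 + √101) = -732 - 61*√101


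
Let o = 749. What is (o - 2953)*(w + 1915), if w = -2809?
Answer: 1970376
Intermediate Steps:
(o - 2953)*(w + 1915) = (749 - 2953)*(-2809 + 1915) = -2204*(-894) = 1970376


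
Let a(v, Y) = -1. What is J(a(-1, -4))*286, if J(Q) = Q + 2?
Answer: 286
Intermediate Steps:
J(Q) = 2 + Q
J(a(-1, -4))*286 = (2 - 1)*286 = 1*286 = 286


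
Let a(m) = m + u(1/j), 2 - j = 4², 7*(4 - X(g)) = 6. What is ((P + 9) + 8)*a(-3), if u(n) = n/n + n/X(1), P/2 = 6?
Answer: -2581/44 ≈ -58.659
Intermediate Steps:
X(g) = 22/7 (X(g) = 4 - ⅐*6 = 4 - 6/7 = 22/7)
P = 12 (P = 2*6 = 12)
j = -14 (j = 2 - 1*4² = 2 - 1*16 = 2 - 16 = -14)
u(n) = 1 + 7*n/22 (u(n) = n/n + n/(22/7) = 1 + n*(7/22) = 1 + 7*n/22)
a(m) = 43/44 + m (a(m) = m + (1 + (7/22)/(-14)) = m + (1 + (7/22)*(-1/14)) = m + (1 - 1/44) = m + 43/44 = 43/44 + m)
((P + 9) + 8)*a(-3) = ((12 + 9) + 8)*(43/44 - 3) = (21 + 8)*(-89/44) = 29*(-89/44) = -2581/44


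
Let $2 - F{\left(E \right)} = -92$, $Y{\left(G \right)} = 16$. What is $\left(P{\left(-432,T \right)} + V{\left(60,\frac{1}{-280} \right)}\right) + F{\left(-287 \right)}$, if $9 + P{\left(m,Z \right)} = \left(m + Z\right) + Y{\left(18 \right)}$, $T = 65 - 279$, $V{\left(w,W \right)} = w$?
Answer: $-485$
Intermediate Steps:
$T = -214$
$F{\left(E \right)} = 94$ ($F{\left(E \right)} = 2 - -92 = 2 + 92 = 94$)
$P{\left(m,Z \right)} = 7 + Z + m$ ($P{\left(m,Z \right)} = -9 + \left(\left(m + Z\right) + 16\right) = -9 + \left(\left(Z + m\right) + 16\right) = -9 + \left(16 + Z + m\right) = 7 + Z + m$)
$\left(P{\left(-432,T \right)} + V{\left(60,\frac{1}{-280} \right)}\right) + F{\left(-287 \right)} = \left(\left(7 - 214 - 432\right) + 60\right) + 94 = \left(-639 + 60\right) + 94 = -579 + 94 = -485$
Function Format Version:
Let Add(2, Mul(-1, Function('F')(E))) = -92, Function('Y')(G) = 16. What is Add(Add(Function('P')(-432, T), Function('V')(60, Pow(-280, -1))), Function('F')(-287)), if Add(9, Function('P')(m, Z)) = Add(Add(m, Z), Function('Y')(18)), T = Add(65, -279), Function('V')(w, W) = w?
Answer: -485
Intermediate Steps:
T = -214
Function('F')(E) = 94 (Function('F')(E) = Add(2, Mul(-1, -92)) = Add(2, 92) = 94)
Function('P')(m, Z) = Add(7, Z, m) (Function('P')(m, Z) = Add(-9, Add(Add(m, Z), 16)) = Add(-9, Add(Add(Z, m), 16)) = Add(-9, Add(16, Z, m)) = Add(7, Z, m))
Add(Add(Function('P')(-432, T), Function('V')(60, Pow(-280, -1))), Function('F')(-287)) = Add(Add(Add(7, -214, -432), 60), 94) = Add(Add(-639, 60), 94) = Add(-579, 94) = -485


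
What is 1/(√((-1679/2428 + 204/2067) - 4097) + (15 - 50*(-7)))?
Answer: 610605580/229725866951 - 2*I*√2866847672063973/229725866951 ≈ 0.002658 - 0.00046615*I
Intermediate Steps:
1/(√((-1679/2428 + 204/2067) - 4097) + (15 - 50*(-7))) = 1/(√((-1679*1/2428 + 204*(1/2067)) - 4097) + (15 + 350)) = 1/(√((-1679/2428 + 68/689) - 4097) + 365) = 1/(√(-991727/1672892 - 4097) + 365) = 1/(√(-6854830251/1672892) + 365) = 1/(I*√2866847672063973/836446 + 365) = 1/(365 + I*√2866847672063973/836446)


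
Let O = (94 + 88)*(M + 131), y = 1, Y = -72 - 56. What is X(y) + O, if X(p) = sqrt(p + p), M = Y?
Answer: 546 + sqrt(2) ≈ 547.41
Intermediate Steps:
Y = -128
M = -128
X(p) = sqrt(2)*sqrt(p) (X(p) = sqrt(2*p) = sqrt(2)*sqrt(p))
O = 546 (O = (94 + 88)*(-128 + 131) = 182*3 = 546)
X(y) + O = sqrt(2)*sqrt(1) + 546 = sqrt(2)*1 + 546 = sqrt(2) + 546 = 546 + sqrt(2)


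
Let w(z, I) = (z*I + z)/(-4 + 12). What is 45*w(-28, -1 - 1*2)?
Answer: 315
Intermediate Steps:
w(z, I) = z/8 + I*z/8 (w(z, I) = (I*z + z)/8 = (z + I*z)*(⅛) = z/8 + I*z/8)
45*w(-28, -1 - 1*2) = 45*((⅛)*(-28)*(1 + (-1 - 1*2))) = 45*((⅛)*(-28)*(1 + (-1 - 2))) = 45*((⅛)*(-28)*(1 - 3)) = 45*((⅛)*(-28)*(-2)) = 45*7 = 315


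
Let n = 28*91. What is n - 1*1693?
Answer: 855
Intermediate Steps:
n = 2548
n - 1*1693 = 2548 - 1*1693 = 2548 - 1693 = 855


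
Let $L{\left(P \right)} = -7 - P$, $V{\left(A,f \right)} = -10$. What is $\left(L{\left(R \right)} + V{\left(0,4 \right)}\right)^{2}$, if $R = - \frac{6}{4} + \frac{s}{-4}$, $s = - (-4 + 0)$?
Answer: $\frac{841}{4} \approx 210.25$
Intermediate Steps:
$s = 4$ ($s = \left(-1\right) \left(-4\right) = 4$)
$R = - \frac{5}{2}$ ($R = - \frac{6}{4} + \frac{4}{-4} = \left(-6\right) \frac{1}{4} + 4 \left(- \frac{1}{4}\right) = - \frac{3}{2} - 1 = - \frac{5}{2} \approx -2.5$)
$\left(L{\left(R \right)} + V{\left(0,4 \right)}\right)^{2} = \left(\left(-7 - - \frac{5}{2}\right) - 10\right)^{2} = \left(\left(-7 + \frac{5}{2}\right) - 10\right)^{2} = \left(- \frac{9}{2} - 10\right)^{2} = \left(- \frac{29}{2}\right)^{2} = \frac{841}{4}$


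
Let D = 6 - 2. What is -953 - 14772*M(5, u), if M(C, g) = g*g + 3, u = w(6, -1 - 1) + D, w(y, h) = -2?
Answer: -104357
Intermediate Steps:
D = 4
u = 2 (u = -2 + 4 = 2)
M(C, g) = 3 + g² (M(C, g) = g² + 3 = 3 + g²)
-953 - 14772*M(5, u) = -953 - 14772*(3 + 2²) = -953 - 14772*(3 + 4) = -953 - 14772*7 = -953 - 1231*84 = -953 - 103404 = -104357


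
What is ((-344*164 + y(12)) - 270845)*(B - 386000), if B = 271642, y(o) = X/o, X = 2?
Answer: 112274683135/3 ≈ 3.7425e+10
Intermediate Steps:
y(o) = 2/o
((-344*164 + y(12)) - 270845)*(B - 386000) = ((-344*164 + 2/12) - 270845)*(271642 - 386000) = ((-56416 + 2*(1/12)) - 270845)*(-114358) = ((-56416 + ⅙) - 270845)*(-114358) = (-338495/6 - 270845)*(-114358) = -1963565/6*(-114358) = 112274683135/3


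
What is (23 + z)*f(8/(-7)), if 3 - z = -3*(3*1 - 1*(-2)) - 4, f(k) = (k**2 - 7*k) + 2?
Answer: 24930/49 ≈ 508.78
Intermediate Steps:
f(k) = 2 + k**2 - 7*k
z = 22 (z = 3 - (-3*(3*1 - 1*(-2)) - 4) = 3 - (-3*(3 + 2) - 4) = 3 - (-3*5 - 4) = 3 - (-15 - 4) = 3 - 1*(-19) = 3 + 19 = 22)
(23 + z)*f(8/(-7)) = (23 + 22)*(2 + (8/(-7))**2 - 56/(-7)) = 45*(2 + (8*(-1/7))**2 - 56*(-1)/7) = 45*(2 + (-8/7)**2 - 7*(-8/7)) = 45*(2 + 64/49 + 8) = 45*(554/49) = 24930/49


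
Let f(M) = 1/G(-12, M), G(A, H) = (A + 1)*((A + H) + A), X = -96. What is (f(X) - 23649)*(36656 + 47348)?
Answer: -655581475679/330 ≈ -1.9866e+9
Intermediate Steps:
G(A, H) = (1 + A)*(H + 2*A)
f(M) = 1/(264 - 11*M) (f(M) = 1/(M + 2*(-12) + 2*(-12)² - 12*M) = 1/(M - 24 + 2*144 - 12*M) = 1/(M - 24 + 288 - 12*M) = 1/(264 - 11*M))
(f(X) - 23649)*(36656 + 47348) = (-1/(-264 + 11*(-96)) - 23649)*(36656 + 47348) = (-1/(-264 - 1056) - 23649)*84004 = (-1/(-1320) - 23649)*84004 = (-1*(-1/1320) - 23649)*84004 = (1/1320 - 23649)*84004 = -31216679/1320*84004 = -655581475679/330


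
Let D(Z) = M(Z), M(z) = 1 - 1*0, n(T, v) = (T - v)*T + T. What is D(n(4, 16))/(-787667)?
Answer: -1/787667 ≈ -1.2696e-6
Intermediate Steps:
n(T, v) = T + T*(T - v) (n(T, v) = T*(T - v) + T = T + T*(T - v))
M(z) = 1 (M(z) = 1 + 0 = 1)
D(Z) = 1
D(n(4, 16))/(-787667) = 1/(-787667) = 1*(-1/787667) = -1/787667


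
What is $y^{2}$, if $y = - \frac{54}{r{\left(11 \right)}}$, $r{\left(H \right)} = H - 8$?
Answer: $324$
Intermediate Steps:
$r{\left(H \right)} = -8 + H$
$y = -18$ ($y = - \frac{54}{-8 + 11} = - \frac{54}{3} = \left(-54\right) \frac{1}{3} = -18$)
$y^{2} = \left(-18\right)^{2} = 324$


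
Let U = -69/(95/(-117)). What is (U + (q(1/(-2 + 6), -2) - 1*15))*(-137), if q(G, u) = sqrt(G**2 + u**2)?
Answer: -910776/95 - 137*sqrt(65)/4 ≈ -9863.3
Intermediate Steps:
U = 8073/95 (U = -69/(95*(-1/117)) = -69/(-95/117) = -69*(-117/95) = 8073/95 ≈ 84.979)
(U + (q(1/(-2 + 6), -2) - 1*15))*(-137) = (8073/95 + (sqrt((1/(-2 + 6))**2 + (-2)**2) - 1*15))*(-137) = (8073/95 + (sqrt((1/4)**2 + 4) - 15))*(-137) = (8073/95 + (sqrt(1/16 + 4) - 15))*(-137) = (8073/95 + (sqrt(65/16) - 15))*(-137) = (8073/95 + (sqrt(65)/4 - 15))*(-137) = (8073/95 + (-15 + sqrt(65)/4))*(-137) = (6648/95 + sqrt(65)/4)*(-137) = -910776/95 - 137*sqrt(65)/4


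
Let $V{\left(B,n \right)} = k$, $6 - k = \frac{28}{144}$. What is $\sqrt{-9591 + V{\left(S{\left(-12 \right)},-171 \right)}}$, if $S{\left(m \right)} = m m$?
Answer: $\frac{i \sqrt{345067}}{6} \approx 97.904 i$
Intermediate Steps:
$S{\left(m \right)} = m^{2}$
$k = \frac{209}{36}$ ($k = 6 - \frac{28}{144} = 6 - 28 \cdot \frac{1}{144} = 6 - \frac{7}{36} = \frac{209}{36} \approx 5.8056$)
$V{\left(B,n \right)} = \frac{209}{36}$
$\sqrt{-9591 + V{\left(S{\left(-12 \right)},-171 \right)}} = \sqrt{-9591 + \frac{209}{36}} = \sqrt{- \frac{345067}{36}} = \frac{i \sqrt{345067}}{6}$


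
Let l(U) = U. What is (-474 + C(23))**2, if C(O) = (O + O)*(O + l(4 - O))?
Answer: 84100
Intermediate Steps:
C(O) = 8*O (C(O) = (O + O)*(O + (4 - O)) = (2*O)*4 = 8*O)
(-474 + C(23))**2 = (-474 + 8*23)**2 = (-474 + 184)**2 = (-290)**2 = 84100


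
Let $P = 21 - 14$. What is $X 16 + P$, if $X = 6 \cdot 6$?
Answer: $583$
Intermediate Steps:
$P = 7$ ($P = 21 - 14 = 7$)
$X = 36$
$X 16 + P = 36 \cdot 16 + 7 = 576 + 7 = 583$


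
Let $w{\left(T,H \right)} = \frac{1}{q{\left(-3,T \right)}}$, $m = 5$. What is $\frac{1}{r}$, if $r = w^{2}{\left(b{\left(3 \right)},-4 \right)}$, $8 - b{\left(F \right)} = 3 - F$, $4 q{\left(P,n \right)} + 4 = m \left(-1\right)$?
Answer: $\frac{81}{16} \approx 5.0625$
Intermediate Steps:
$q{\left(P,n \right)} = - \frac{9}{4}$ ($q{\left(P,n \right)} = -1 + \frac{5 \left(-1\right)}{4} = -1 + \frac{1}{4} \left(-5\right) = -1 - \frac{5}{4} = - \frac{9}{4}$)
$b{\left(F \right)} = 5 + F$ ($b{\left(F \right)} = 8 - \left(3 - F\right) = 8 + \left(-3 + F\right) = 5 + F$)
$w{\left(T,H \right)} = - \frac{4}{9}$ ($w{\left(T,H \right)} = \frac{1}{- \frac{9}{4}} = - \frac{4}{9}$)
$r = \frac{16}{81}$ ($r = \left(- \frac{4}{9}\right)^{2} = \frac{16}{81} \approx 0.19753$)
$\frac{1}{r} = \frac{1}{\frac{16}{81}} = \frac{81}{16}$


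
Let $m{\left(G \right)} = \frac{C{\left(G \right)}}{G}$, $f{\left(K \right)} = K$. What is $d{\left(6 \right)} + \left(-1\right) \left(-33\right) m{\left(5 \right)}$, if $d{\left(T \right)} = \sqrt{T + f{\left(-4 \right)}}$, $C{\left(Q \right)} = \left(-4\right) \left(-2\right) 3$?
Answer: $\frac{792}{5} + \sqrt{2} \approx 159.81$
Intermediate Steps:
$C{\left(Q \right)} = 24$ ($C{\left(Q \right)} = 8 \cdot 3 = 24$)
$d{\left(T \right)} = \sqrt{-4 + T}$ ($d{\left(T \right)} = \sqrt{T - 4} = \sqrt{-4 + T}$)
$m{\left(G \right)} = \frac{24}{G}$
$d{\left(6 \right)} + \left(-1\right) \left(-33\right) m{\left(5 \right)} = \sqrt{-4 + 6} + \left(-1\right) \left(-33\right) \frac{24}{5} = \sqrt{2} + 33 \cdot 24 \cdot \frac{1}{5} = \sqrt{2} + 33 \cdot \frac{24}{5} = \sqrt{2} + \frac{792}{5} = \frac{792}{5} + \sqrt{2}$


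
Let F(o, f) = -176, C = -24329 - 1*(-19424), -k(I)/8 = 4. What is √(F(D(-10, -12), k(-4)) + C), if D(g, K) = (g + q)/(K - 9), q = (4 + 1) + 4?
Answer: I*√5081 ≈ 71.281*I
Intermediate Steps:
q = 9 (q = 5 + 4 = 9)
k(I) = -32 (k(I) = -8*4 = -32)
C = -4905 (C = -24329 + 19424 = -4905)
D(g, K) = (9 + g)/(-9 + K) (D(g, K) = (g + 9)/(K - 9) = (9 + g)/(-9 + K))
√(F(D(-10, -12), k(-4)) + C) = √(-176 - 4905) = √(-5081) = I*√5081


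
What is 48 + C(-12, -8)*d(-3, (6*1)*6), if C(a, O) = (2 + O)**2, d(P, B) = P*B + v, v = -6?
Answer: -4056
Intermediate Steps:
d(P, B) = -6 + B*P (d(P, B) = P*B - 6 = B*P - 6 = -6 + B*P)
48 + C(-12, -8)*d(-3, (6*1)*6) = 48 + (2 - 8)**2*(-6 + ((6*1)*6)*(-3)) = 48 + (-6)**2*(-6 + (6*6)*(-3)) = 48 + 36*(-6 + 36*(-3)) = 48 + 36*(-6 - 108) = 48 + 36*(-114) = 48 - 4104 = -4056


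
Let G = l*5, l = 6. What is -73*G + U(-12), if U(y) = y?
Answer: -2202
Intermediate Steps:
G = 30 (G = 6*5 = 30)
-73*G + U(-12) = -73*30 - 12 = -2190 - 12 = -2202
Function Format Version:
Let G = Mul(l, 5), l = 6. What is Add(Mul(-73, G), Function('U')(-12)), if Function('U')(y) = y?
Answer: -2202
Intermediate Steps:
G = 30 (G = Mul(6, 5) = 30)
Add(Mul(-73, G), Function('U')(-12)) = Add(Mul(-73, 30), -12) = Add(-2190, -12) = -2202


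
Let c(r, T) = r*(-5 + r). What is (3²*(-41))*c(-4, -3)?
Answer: -13284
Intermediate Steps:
(3²*(-41))*c(-4, -3) = (3²*(-41))*(-4*(-5 - 4)) = (9*(-41))*(-4*(-9)) = -369*36 = -13284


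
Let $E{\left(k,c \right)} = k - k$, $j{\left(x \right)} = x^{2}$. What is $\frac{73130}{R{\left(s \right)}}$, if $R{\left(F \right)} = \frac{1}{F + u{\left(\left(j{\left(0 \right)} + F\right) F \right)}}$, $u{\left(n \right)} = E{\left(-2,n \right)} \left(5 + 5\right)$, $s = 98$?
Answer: $7166740$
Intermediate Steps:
$E{\left(k,c \right)} = 0$
$u{\left(n \right)} = 0$ ($u{\left(n \right)} = 0 \left(5 + 5\right) = 0 \cdot 10 = 0$)
$R{\left(F \right)} = \frac{1}{F}$ ($R{\left(F \right)} = \frac{1}{F + 0} = \frac{1}{F}$)
$\frac{73130}{R{\left(s \right)}} = \frac{73130}{\frac{1}{98}} = 73130 \frac{1}{\frac{1}{98}} = 73130 \cdot 98 = 7166740$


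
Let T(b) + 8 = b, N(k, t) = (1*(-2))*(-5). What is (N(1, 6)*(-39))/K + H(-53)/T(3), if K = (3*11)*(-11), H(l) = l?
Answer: 7063/605 ≈ 11.674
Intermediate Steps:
N(k, t) = 10 (N(k, t) = -2*(-5) = 10)
T(b) = -8 + b
K = -363 (K = 33*(-11) = -363)
(N(1, 6)*(-39))/K + H(-53)/T(3) = (10*(-39))/(-363) - 53/(-8 + 3) = -390*(-1/363) - 53/(-5) = 130/121 - 53*(-⅕) = 130/121 + 53/5 = 7063/605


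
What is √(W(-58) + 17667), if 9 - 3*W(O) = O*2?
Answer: √159378/3 ≈ 133.07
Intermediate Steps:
W(O) = 3 - 2*O/3 (W(O) = 3 - O*2/3 = 3 - 2*O/3)
√(W(-58) + 17667) = √((3 - ⅔*(-58)) + 17667) = √((3 + 116/3) + 17667) = √(125/3 + 17667) = √(53126/3) = √159378/3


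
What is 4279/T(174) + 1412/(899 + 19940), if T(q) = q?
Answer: 89415769/3625986 ≈ 24.660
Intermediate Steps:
4279/T(174) + 1412/(899 + 19940) = 4279/174 + 1412/(899 + 19940) = 4279*(1/174) + 1412/20839 = 4279/174 + 1412*(1/20839) = 4279/174 + 1412/20839 = 89415769/3625986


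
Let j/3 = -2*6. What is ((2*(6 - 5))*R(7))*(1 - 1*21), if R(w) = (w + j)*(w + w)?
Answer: 16240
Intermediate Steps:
j = -36 (j = 3*(-2*6) = 3*(-12) = -36)
R(w) = 2*w*(-36 + w) (R(w) = (w - 36)*(w + w) = (-36 + w)*(2*w) = 2*w*(-36 + w))
((2*(6 - 5))*R(7))*(1 - 1*21) = ((2*(6 - 5))*(2*7*(-36 + 7)))*(1 - 1*21) = ((2*1)*(2*7*(-29)))*(1 - 21) = (2*(-406))*(-20) = -812*(-20) = 16240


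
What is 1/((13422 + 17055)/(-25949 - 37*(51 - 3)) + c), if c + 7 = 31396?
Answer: 27725/870229548 ≈ 3.1859e-5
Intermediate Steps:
c = 31389 (c = -7 + 31396 = 31389)
1/((13422 + 17055)/(-25949 - 37*(51 - 3)) + c) = 1/((13422 + 17055)/(-25949 - 37*(51 - 3)) + 31389) = 1/(30477/(-25949 - 37*48) + 31389) = 1/(30477/(-25949 - 1776) + 31389) = 1/(30477/(-27725) + 31389) = 1/(30477*(-1/27725) + 31389) = 1/(-30477/27725 + 31389) = 1/(870229548/27725) = 27725/870229548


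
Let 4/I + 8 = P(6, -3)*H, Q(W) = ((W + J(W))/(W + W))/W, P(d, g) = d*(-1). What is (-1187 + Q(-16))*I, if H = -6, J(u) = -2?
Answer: -303881/1792 ≈ -169.58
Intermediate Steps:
P(d, g) = -d
Q(W) = (-2 + W)/(2*W²) (Q(W) = ((W - 2)/(W + W))/W = ((-2 + W)/((2*W)))/W = ((-2 + W)*(1/(2*W)))/W = ((-2 + W)/(2*W))/W = (-2 + W)/(2*W²))
I = ⅐ (I = 4/(-8 - 1*6*(-6)) = 4/(-8 - 6*(-6)) = 4/(-8 + 36) = 4/28 = 4*(1/28) = ⅐ ≈ 0.14286)
(-1187 + Q(-16))*I = (-1187 + (½)*(-2 - 16)/(-16)²)*(⅐) = (-1187 + (½)*(1/256)*(-18))*(⅐) = (-1187 - 9/256)*(⅐) = -303881/256*⅐ = -303881/1792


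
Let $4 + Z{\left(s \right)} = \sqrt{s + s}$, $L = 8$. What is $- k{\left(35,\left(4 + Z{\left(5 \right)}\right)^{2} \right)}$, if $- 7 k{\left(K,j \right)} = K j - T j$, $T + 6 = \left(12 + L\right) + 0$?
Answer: $30$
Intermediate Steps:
$T = 14$ ($T = -6 + \left(\left(12 + 8\right) + 0\right) = -6 + \left(20 + 0\right) = -6 + 20 = 14$)
$Z{\left(s \right)} = -4 + \sqrt{2} \sqrt{s}$ ($Z{\left(s \right)} = -4 + \sqrt{s + s} = -4 + \sqrt{2 s} = -4 + \sqrt{2} \sqrt{s}$)
$k{\left(K,j \right)} = 2 j - \frac{K j}{7}$ ($k{\left(K,j \right)} = - \frac{K j - 14 j}{7} = - \frac{- 14 j + K j}{7} = 2 j - \frac{K j}{7}$)
$- k{\left(35,\left(4 + Z{\left(5 \right)}\right)^{2} \right)} = - \frac{\left(4 - \left(4 - \sqrt{2} \sqrt{5}\right)\right)^{2} \left(14 - 35\right)}{7} = - \frac{\left(4 - \left(4 - \sqrt{10}\right)\right)^{2} \left(14 - 35\right)}{7} = - \frac{\left(\sqrt{10}\right)^{2} \left(-21\right)}{7} = - \frac{10 \left(-21\right)}{7} = \left(-1\right) \left(-30\right) = 30$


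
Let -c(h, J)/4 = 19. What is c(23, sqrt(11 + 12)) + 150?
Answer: 74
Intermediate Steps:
c(h, J) = -76 (c(h, J) = -4*19 = -76)
c(23, sqrt(11 + 12)) + 150 = -76 + 150 = 74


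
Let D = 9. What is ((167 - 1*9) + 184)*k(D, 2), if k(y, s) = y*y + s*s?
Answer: 29070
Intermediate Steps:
k(y, s) = s**2 + y**2 (k(y, s) = y**2 + s**2 = s**2 + y**2)
((167 - 1*9) + 184)*k(D, 2) = ((167 - 1*9) + 184)*(2**2 + 9**2) = ((167 - 9) + 184)*(4 + 81) = (158 + 184)*85 = 342*85 = 29070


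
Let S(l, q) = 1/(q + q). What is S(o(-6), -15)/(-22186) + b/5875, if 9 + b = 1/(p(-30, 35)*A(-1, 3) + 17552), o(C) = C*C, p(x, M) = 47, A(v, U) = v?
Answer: -148589069/97091482500 ≈ -0.0015304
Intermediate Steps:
o(C) = C²
S(l, q) = 1/(2*q)
b = -157544/17505 (b = -9 + 1/(47*(-1) + 17552) = -9 + 1/(-47 + 17552) = -9 + 1/17505 = -157544/17505 ≈ -8.9999)
S(o(-6), -15)/(-22186) + b/5875 = ((½)/(-15))/(-22186) - 157544/17505/5875 = ((½)*(-1/15))*(-1/22186) - 157544/17505*1/5875 = -1/30*(-1/22186) - 3352/2188125 = 1/665580 - 3352/2188125 = -148589069/97091482500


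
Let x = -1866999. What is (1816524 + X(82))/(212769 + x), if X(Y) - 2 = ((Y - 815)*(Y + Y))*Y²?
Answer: 134414827/275705 ≈ 487.53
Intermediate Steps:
X(Y) = 2 + 2*Y³*(-815 + Y) (X(Y) = 2 + ((Y - 815)*(Y + Y))*Y² = 2 + ((-815 + Y)*(2*Y))*Y² = 2 + (2*Y*(-815 + Y))*Y² = 2 + 2*Y³*(-815 + Y))
(1816524 + X(82))/(212769 + x) = (1816524 + (2 - 1630*82³ + 2*82⁴))/(212769 - 1866999) = (1816524 + (2 - 1630*551368 + 2*45212176))/(-1654230) = (1816524 + (2 - 898729840 + 90424352))*(-1/1654230) = (1816524 - 808305486)*(-1/1654230) = -806488962*(-1/1654230) = 134414827/275705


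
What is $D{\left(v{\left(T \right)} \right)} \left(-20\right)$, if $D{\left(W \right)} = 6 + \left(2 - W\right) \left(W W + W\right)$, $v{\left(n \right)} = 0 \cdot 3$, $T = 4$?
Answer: $-120$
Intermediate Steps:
$v{\left(n \right)} = 0$
$D{\left(W \right)} = 6 + \left(2 - W\right) \left(W + W^{2}\right)$ ($D{\left(W \right)} = 6 + \left(2 - W\right) \left(W^{2} + W\right) = 6 + \left(2 - W\right) \left(W + W^{2}\right)$)
$D{\left(v{\left(T \right)} \right)} \left(-20\right) = \left(6 + 0^{2} - 0^{3} + 2 \cdot 0\right) \left(-20\right) = \left(6 + 0 - 0 + 0\right) \left(-20\right) = \left(6 + 0 + 0 + 0\right) \left(-20\right) = 6 \left(-20\right) = -120$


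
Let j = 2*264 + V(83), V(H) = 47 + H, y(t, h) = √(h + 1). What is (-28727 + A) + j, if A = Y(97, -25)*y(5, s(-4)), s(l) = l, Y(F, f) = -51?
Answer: -28069 - 51*I*√3 ≈ -28069.0 - 88.335*I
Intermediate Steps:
y(t, h) = √(1 + h)
j = 658 (j = 2*264 + (47 + 83) = 528 + 130 = 658)
A = -51*I*√3 (A = -51*√(1 - 4) = -51*I*√3 ≈ -88.335*I)
(-28727 + A) + j = (-28727 - 51*I*√3) + 658 = -28069 - 51*I*√3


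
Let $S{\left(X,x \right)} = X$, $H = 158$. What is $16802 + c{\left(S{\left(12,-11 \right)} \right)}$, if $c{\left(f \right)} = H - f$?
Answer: $16948$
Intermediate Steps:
$c{\left(f \right)} = 158 - f$
$16802 + c{\left(S{\left(12,-11 \right)} \right)} = 16802 + \left(158 - 12\right) = 16802 + 146 = 16948$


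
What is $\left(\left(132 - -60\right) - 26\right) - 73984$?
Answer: $-73818$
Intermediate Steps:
$\left(\left(132 - -60\right) - 26\right) - 73984 = \left(\left(132 + 60\right) - 26\right) - 73984 = \left(192 - 26\right) - 73984 = 166 - 73984 = -73818$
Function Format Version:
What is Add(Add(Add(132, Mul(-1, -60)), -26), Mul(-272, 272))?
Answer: -73818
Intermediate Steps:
Add(Add(Add(132, Mul(-1, -60)), -26), Mul(-272, 272)) = Add(Add(Add(132, 60), -26), -73984) = Add(Add(192, -26), -73984) = Add(166, -73984) = -73818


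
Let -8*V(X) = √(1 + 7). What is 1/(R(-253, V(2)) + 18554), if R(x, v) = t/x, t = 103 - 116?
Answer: 253/4694175 ≈ 5.3897e-5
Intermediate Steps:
V(X) = -√2/4 (V(X) = -√(1 + 7)/8 = -√2/4)
t = -13
R(x, v) = -13/x
1/(R(-253, V(2)) + 18554) = 1/(-13/(-253) + 18554) = 1/(-13*(-1/253) + 18554) = 1/(13/253 + 18554) = 1/(4694175/253) = 253/4694175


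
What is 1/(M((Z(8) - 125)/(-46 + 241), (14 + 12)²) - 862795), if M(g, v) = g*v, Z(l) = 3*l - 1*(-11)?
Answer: -1/863107 ≈ -1.1586e-6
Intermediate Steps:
Z(l) = 11 + 3*l (Z(l) = 3*l + 11 = 11 + 3*l)
1/(M((Z(8) - 125)/(-46 + 241), (14 + 12)²) - 862795) = 1/((((11 + 3*8) - 125)/(-46 + 241))*(14 + 12)² - 862795) = 1/((((11 + 24) - 125)/195)*26² - 862795) = 1/(((35 - 125)*(1/195))*676 - 862795) = 1/(-90*1/195*676 - 862795) = 1/(-6/13*676 - 862795) = 1/(-312 - 862795) = 1/(-863107) = -1/863107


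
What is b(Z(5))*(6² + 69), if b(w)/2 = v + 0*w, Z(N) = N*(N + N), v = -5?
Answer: -1050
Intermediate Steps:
Z(N) = 2*N² (Z(N) = N*(2*N) = 2*N²)
b(w) = -10 (b(w) = 2*(-5 + 0*w) = 2*(-5 + 0) = 2*(-5) = -10)
b(Z(5))*(6² + 69) = -10*(6² + 69) = -10*(36 + 69) = -10*105 = -1050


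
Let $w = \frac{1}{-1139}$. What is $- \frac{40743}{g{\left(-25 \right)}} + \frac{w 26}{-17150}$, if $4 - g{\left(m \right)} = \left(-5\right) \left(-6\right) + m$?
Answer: $\frac{397933825288}{9766925} \approx 40743.0$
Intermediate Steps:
$w = - \frac{1}{1139} \approx -0.00087796$
$g{\left(m \right)} = -26 - m$ ($g{\left(m \right)} = 4 - \left(\left(-5\right) \left(-6\right) + m\right) = 4 - \left(30 + m\right) = -26 - m$)
$- \frac{40743}{g{\left(-25 \right)}} + \frac{w 26}{-17150} = - \frac{40743}{-26 - -25} + \frac{\left(- \frac{1}{1139}\right) 26}{-17150} = - \frac{40743}{-26 + 25} - - \frac{13}{9766925} = - \frac{40743}{-1} + \frac{13}{9766925} = \left(-40743\right) \left(-1\right) + \frac{13}{9766925} = 40743 + \frac{13}{9766925} = \frac{397933825288}{9766925}$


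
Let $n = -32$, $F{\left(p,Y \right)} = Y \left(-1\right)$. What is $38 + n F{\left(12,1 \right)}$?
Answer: $70$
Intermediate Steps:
$F{\left(p,Y \right)} = - Y$
$38 + n F{\left(12,1 \right)} = 38 - 32 \left(\left(-1\right) 1\right) = 38 - -32 = 38 + 32 = 70$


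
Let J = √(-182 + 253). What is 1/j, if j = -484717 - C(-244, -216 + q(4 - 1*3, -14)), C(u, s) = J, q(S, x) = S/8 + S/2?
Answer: -6827/3309162958 + √71/234950570018 ≈ -2.0630e-6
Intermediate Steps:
J = √71 ≈ 8.4261
q(S, x) = 5*S/8 (q(S, x) = S*(⅛) + S*(½) = S/8 + S/2 = 5*S/8)
C(u, s) = √71
j = -484717 - √71 ≈ -4.8473e+5
1/j = 1/(-484717 - √71)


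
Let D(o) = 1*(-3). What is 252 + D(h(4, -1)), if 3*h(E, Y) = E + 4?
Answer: 249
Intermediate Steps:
h(E, Y) = 4/3 + E/3 (h(E, Y) = (E + 4)/3 = (4 + E)/3 = 4/3 + E/3)
D(o) = -3
252 + D(h(4, -1)) = 252 - 3 = 249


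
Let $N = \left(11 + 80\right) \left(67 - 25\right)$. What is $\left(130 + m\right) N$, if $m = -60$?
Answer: $267540$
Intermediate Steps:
$N = 3822$ ($N = 91 \cdot 42 = 3822$)
$\left(130 + m\right) N = \left(130 - 60\right) 3822 = 70 \cdot 3822 = 267540$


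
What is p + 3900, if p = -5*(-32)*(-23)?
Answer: 220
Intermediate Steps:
p = -3680 (p = 160*(-23) = -3680)
p + 3900 = -3680 + 3900 = 220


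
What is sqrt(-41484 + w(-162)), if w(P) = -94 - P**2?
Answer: I*sqrt(67822) ≈ 260.43*I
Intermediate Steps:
sqrt(-41484 + w(-162)) = sqrt(-41484 + (-94 - 1*(-162)**2)) = sqrt(-41484 + (-94 - 1*26244)) = sqrt(-41484 + (-94 - 26244)) = sqrt(-41484 - 26338) = sqrt(-67822) = I*sqrt(67822)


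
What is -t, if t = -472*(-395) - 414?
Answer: -186026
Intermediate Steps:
t = 186026 (t = 186440 - 414 = 186026)
-t = -1*186026 = -186026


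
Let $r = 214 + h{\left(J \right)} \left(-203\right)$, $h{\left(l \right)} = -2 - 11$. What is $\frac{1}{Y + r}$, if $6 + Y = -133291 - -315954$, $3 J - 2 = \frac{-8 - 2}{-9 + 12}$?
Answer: $\frac{1}{185510} \approx 5.3905 \cdot 10^{-6}$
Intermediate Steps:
$J = - \frac{4}{9}$ ($J = \frac{2}{3} + \frac{\left(-8 - 2\right) \frac{1}{-9 + 12}}{3} = \frac{2}{3} + \frac{\left(-10\right) \frac{1}{3}}{3} = \frac{2}{3} + \frac{1}{3} \left(- \frac{10}{3}\right) = \frac{2}{3} - \frac{10}{9} = - \frac{4}{9} \approx -0.44444$)
$h{\left(l \right)} = -13$ ($h{\left(l \right)} = -2 - 11 = -13$)
$r = 2853$ ($r = 214 - -2639 = 214 + 2639 = 2853$)
$Y = 182657$ ($Y = -6 - -182663 = -6 + \left(-133291 + 315954\right) = -6 + 182663 = 182657$)
$\frac{1}{Y + r} = \frac{1}{182657 + 2853} = \frac{1}{185510}$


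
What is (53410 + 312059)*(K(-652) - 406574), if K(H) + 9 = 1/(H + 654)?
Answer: -297186599385/2 ≈ -1.4859e+11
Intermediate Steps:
K(H) = -9 + 1/(654 + H) (K(H) = -9 + 1/(H + 654) = -9 + 1/(654 + H))
(53410 + 312059)*(K(-652) - 406574) = (53410 + 312059)*((-5885 - 9*(-652))/(654 - 652) - 406574) = 365469*((-5885 + 5868)/2 - 406574) = 365469*((½)*(-17) - 406574) = 365469*(-17/2 - 406574) = 365469*(-813165/2) = -297186599385/2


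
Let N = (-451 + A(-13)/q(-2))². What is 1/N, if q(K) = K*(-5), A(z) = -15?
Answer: 4/819025 ≈ 4.8839e-6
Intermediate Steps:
q(K) = -5*K
N = 819025/4 (N = (-451 - 15/((-5*(-2))))² = (-451 - 15/10)² = (-451 - 15*⅒)² = (-451 - 3/2)² = (-905/2)² = 819025/4 ≈ 2.0476e+5)
1/N = 1/(819025/4) = 4/819025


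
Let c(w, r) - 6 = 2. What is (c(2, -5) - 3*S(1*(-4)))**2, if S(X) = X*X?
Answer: 1600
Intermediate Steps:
S(X) = X**2
c(w, r) = 8 (c(w, r) = 6 + 2 = 8)
(c(2, -5) - 3*S(1*(-4)))**2 = (8 - 3*(1*(-4))**2)**2 = (8 - 3*(-4)**2)**2 = (8 - 3*16)**2 = (8 - 48)**2 = (-40)**2 = 1600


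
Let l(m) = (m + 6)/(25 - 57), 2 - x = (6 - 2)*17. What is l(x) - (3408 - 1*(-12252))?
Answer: -125265/8 ≈ -15658.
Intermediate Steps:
x = -66 (x = 2 - (6 - 2)*17 = 2 - 4*17 = 2 - 1*68 = 2 - 68 = -66)
l(m) = -3/16 - m/32 (l(m) = (6 + m)/(-32) = (6 + m)*(-1/32) = -3/16 - m/32)
l(x) - (3408 - 1*(-12252)) = (-3/16 - 1/32*(-66)) - (3408 - 1*(-12252)) = (-3/16 + 33/16) - (3408 + 12252) = 15/8 - 1*15660 = 15/8 - 15660 = -125265/8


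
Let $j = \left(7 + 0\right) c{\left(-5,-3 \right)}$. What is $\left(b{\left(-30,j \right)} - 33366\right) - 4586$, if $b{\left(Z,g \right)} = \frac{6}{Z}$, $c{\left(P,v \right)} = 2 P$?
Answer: $- \frac{189761}{5} \approx -37952.0$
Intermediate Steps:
$j = -70$ ($j = \left(7 + 0\right) 2 \left(-5\right) = 7 \left(-10\right) = -70$)
$\left(b{\left(-30,j \right)} - 33366\right) - 4586 = \left(\frac{6}{-30} - 33366\right) - 4586 = \left(6 \left(- \frac{1}{30}\right) - 33366\right) - 4586 = \left(- \frac{1}{5} - 33366\right) - 4586 = - \frac{166831}{5} - 4586 = - \frac{189761}{5}$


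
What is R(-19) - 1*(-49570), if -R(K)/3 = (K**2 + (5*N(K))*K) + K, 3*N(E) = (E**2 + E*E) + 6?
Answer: 117704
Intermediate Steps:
N(E) = 2 + 2*E**2/3 (N(E) = ((E**2 + E*E) + 6)/3 = ((E**2 + E**2) + 6)/3 = (2*E**2 + 6)/3 = (6 + 2*E**2)/3 = 2 + 2*E**2/3)
R(K) = -3*K - 3*K**2 - 3*K*(10 + 10*K**2/3) (R(K) = -3*((K**2 + (5*(2 + 2*K**2/3))*K) + K) = -3*((K**2 + (10 + 10*K**2/3)*K) + K) = -3*((K**2 + K*(10 + 10*K**2/3)) + K) = -3*(K + K**2 + K*(10 + 10*K**2/3)) = -3*K - 3*K**2 - 3*K*(10 + 10*K**2/3))
R(-19) - 1*(-49570) = -1*(-19)*(33 + 3*(-19) + 10*(-19)**2) - 1*(-49570) = -1*(-19)*(33 - 57 + 10*361) + 49570 = -1*(-19)*(33 - 57 + 3610) + 49570 = -1*(-19)*3586 + 49570 = 68134 + 49570 = 117704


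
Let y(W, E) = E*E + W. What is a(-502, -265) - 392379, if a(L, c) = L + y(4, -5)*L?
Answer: -407439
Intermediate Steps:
y(W, E) = W + E² (y(W, E) = E² + W = W + E²)
a(L, c) = 30*L (a(L, c) = L + (4 + (-5)²)*L = L + (4 + 25)*L = L + 29*L = 30*L)
a(-502, -265) - 392379 = 30*(-502) - 392379 = -15060 - 392379 = -407439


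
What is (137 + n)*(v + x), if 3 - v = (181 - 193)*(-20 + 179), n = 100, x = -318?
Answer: 377541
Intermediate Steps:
v = 1911 (v = 3 - (181 - 193)*(-20 + 179) = 3 - (-12)*159 = 3 - 1*(-1908) = 3 + 1908 = 1911)
(137 + n)*(v + x) = (137 + 100)*(1911 - 318) = 237*1593 = 377541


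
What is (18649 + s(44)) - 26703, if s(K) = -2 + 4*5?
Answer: -8036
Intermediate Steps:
s(K) = 18 (s(K) = -2 + 20 = 18)
(18649 + s(44)) - 26703 = (18649 + 18) - 26703 = 18667 - 26703 = -8036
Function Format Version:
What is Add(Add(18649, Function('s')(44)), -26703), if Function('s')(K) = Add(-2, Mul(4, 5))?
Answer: -8036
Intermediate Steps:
Function('s')(K) = 18 (Function('s')(K) = Add(-2, 20) = 18)
Add(Add(18649, Function('s')(44)), -26703) = Add(Add(18649, 18), -26703) = Add(18667, -26703) = -8036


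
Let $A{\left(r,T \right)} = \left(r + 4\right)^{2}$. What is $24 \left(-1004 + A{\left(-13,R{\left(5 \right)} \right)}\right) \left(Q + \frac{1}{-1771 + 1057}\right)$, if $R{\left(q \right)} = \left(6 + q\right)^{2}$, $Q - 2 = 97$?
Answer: $- \frac{260969020}{119} \approx -2.193 \cdot 10^{6}$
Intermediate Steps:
$Q = 99$ ($Q = 2 + 97 = 99$)
$A{\left(r,T \right)} = \left(4 + r\right)^{2}$
$24 \left(-1004 + A{\left(-13,R{\left(5 \right)} \right)}\right) \left(Q + \frac{1}{-1771 + 1057}\right) = 24 \left(-1004 + \left(4 - 13\right)^{2}\right) \left(99 + \frac{1}{-1771 + 1057}\right) = 24 \left(-1004 + \left(-9\right)^{2}\right) \left(99 + \frac{1}{-714}\right) = 24 \left(-1004 + 81\right) \left(99 - \frac{1}{714}\right) = 24 \left(\left(-923\right) \frac{70685}{714}\right) = 24 \left(- \frac{65242255}{714}\right) = - \frac{260969020}{119}$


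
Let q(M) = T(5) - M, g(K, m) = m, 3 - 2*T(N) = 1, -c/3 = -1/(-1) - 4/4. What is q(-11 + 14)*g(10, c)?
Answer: 0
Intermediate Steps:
c = 0 (c = -3*(-1/(-1) - 4/4) = -3*(-1*(-1) - 4*¼) = -3*(1 - 1) = -3*0 = 0)
T(N) = 1 (T(N) = 3/2 - ½*1 = 3/2 - ½ = 1)
q(M) = 1 - M
q(-11 + 14)*g(10, c) = (1 - (-11 + 14))*0 = (1 - 1*3)*0 = (1 - 3)*0 = -2*0 = 0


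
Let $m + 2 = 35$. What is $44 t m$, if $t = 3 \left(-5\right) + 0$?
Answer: $-21780$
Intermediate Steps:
$m = 33$ ($m = -2 + 35 = 33$)
$t = -15$ ($t = -15 + 0 = -15$)
$44 t m = 44 \left(-15\right) 33 = \left(-660\right) 33 = -21780$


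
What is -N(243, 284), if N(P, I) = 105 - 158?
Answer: 53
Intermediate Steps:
N(P, I) = -53
-N(243, 284) = -1*(-53) = 53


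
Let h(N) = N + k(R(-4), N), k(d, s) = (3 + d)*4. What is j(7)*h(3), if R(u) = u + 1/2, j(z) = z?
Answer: 7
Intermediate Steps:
R(u) = 1/2 + u (R(u) = u + 1/2 = 1/2 + u)
k(d, s) = 12 + 4*d
h(N) = -2 + N (h(N) = N + (12 + 4*(1/2 - 4)) = N + (12 + 4*(-7/2)) = N + (12 - 14) = N - 2 = -2 + N)
j(7)*h(3) = 7*(-2 + 3) = 7*1 = 7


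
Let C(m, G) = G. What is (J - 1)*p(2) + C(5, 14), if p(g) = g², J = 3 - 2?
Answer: 14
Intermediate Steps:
J = 1
(J - 1)*p(2) + C(5, 14) = (1 - 1)*2² + 14 = 0*4 + 14 = 0 + 14 = 14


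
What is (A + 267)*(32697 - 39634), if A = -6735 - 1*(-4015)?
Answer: 17016461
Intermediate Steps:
A = -2720 (A = -6735 + 4015 = -2720)
(A + 267)*(32697 - 39634) = (-2720 + 267)*(32697 - 39634) = -2453*(-6937) = 17016461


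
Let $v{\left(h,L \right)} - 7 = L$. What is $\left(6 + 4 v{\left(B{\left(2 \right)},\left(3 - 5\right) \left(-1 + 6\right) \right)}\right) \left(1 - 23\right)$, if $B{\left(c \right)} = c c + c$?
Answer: $132$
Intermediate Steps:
$B{\left(c \right)} = c + c^{2}$ ($B{\left(c \right)} = c^{2} + c = c + c^{2}$)
$v{\left(h,L \right)} = 7 + L$
$\left(6 + 4 v{\left(B{\left(2 \right)},\left(3 - 5\right) \left(-1 + 6\right) \right)}\right) \left(1 - 23\right) = \left(6 + 4 \left(7 + \left(3 - 5\right) \left(-1 + 6\right)\right)\right) \left(1 - 23\right) = \left(6 + 4 \left(7 - 10\right)\right) \left(1 - 23\right) = \left(6 + 4 \left(7 - 10\right)\right) \left(-22\right) = \left(6 + 4 \left(-3\right)\right) \left(-22\right) = \left(6 - 12\right) \left(-22\right) = \left(-6\right) \left(-22\right) = 132$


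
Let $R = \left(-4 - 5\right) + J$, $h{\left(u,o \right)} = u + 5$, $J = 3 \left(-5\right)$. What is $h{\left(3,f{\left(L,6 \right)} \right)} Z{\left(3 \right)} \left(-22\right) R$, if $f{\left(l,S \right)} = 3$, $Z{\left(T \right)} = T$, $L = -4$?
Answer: $12672$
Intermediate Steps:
$J = -15$
$h{\left(u,o \right)} = 5 + u$
$R = -24$ ($R = \left(-4 - 5\right) - 15 = -9 - 15 = -24$)
$h{\left(3,f{\left(L,6 \right)} \right)} Z{\left(3 \right)} \left(-22\right) R = \left(5 + 3\right) 3 \left(-22\right) \left(-24\right) = 8 \cdot 3 \left(-22\right) \left(-24\right) = 24 \left(-22\right) \left(-24\right) = \left(-528\right) \left(-24\right) = 12672$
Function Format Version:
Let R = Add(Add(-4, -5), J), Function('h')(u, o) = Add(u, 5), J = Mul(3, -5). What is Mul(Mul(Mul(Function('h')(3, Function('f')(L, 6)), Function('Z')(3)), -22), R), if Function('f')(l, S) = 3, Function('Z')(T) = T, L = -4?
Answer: 12672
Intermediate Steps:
J = -15
Function('h')(u, o) = Add(5, u)
R = -24 (R = Add(Add(-4, -5), -15) = Add(-9, -15) = -24)
Mul(Mul(Mul(Function('h')(3, Function('f')(L, 6)), Function('Z')(3)), -22), R) = Mul(Mul(Mul(Add(5, 3), 3), -22), -24) = Mul(Mul(Mul(8, 3), -22), -24) = Mul(Mul(24, -22), -24) = Mul(-528, -24) = 12672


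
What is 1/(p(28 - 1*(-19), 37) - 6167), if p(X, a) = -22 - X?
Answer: -1/6236 ≈ -0.00016036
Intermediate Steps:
1/(p(28 - 1*(-19), 37) - 6167) = 1/((-22 - (28 - 1*(-19))) - 6167) = 1/((-22 - (28 + 19)) - 6167) = 1/((-22 - 1*47) - 6167) = 1/((-22 - 47) - 6167) = 1/(-69 - 6167) = 1/(-6236) = -1/6236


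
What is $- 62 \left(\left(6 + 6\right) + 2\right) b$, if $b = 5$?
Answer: $-4340$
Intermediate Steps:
$- 62 \left(\left(6 + 6\right) + 2\right) b = - 62 \left(\left(6 + 6\right) + 2\right) 5 = - 62 \left(12 + 2\right) 5 = - 62 \cdot 14 \cdot 5 = \left(-62\right) 70 = -4340$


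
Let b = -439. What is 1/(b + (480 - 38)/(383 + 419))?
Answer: -401/175818 ≈ -0.0022808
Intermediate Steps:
1/(b + (480 - 38)/(383 + 419)) = 1/(-439 + (480 - 38)/(383 + 419)) = 1/(-439 + 442/802) = 1/(-439 + 442*(1/802)) = 1/(-439 + 221/401) = 1/(-175818/401) = -401/175818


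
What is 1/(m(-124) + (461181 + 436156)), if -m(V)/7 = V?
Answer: 1/898205 ≈ 1.1133e-6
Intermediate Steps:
m(V) = -7*V
1/(m(-124) + (461181 + 436156)) = 1/(-7*(-124) + (461181 + 436156)) = 1/(868 + 897337) = 1/898205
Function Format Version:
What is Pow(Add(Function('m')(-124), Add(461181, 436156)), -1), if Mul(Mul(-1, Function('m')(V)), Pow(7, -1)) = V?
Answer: Rational(1, 898205) ≈ 1.1133e-6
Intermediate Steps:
Function('m')(V) = Mul(-7, V)
Pow(Add(Function('m')(-124), Add(461181, 436156)), -1) = Pow(Add(Mul(-7, -124), Add(461181, 436156)), -1) = Pow(Add(868, 897337), -1) = Pow(898205, -1) = Rational(1, 898205)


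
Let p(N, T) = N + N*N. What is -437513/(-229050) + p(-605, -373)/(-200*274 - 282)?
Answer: -29800179967/6308266050 ≈ -4.7240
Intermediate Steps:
p(N, T) = N + N²
-437513/(-229050) + p(-605, -373)/(-200*274 - 282) = -437513/(-229050) + (-605*(1 - 605))/(-200*274 - 282) = -437513*(-1/229050) + (-605*(-604))/(-54800 - 282) = 437513/229050 + 365420/(-55082) = 437513/229050 + 365420*(-1/55082) = 437513/229050 - 182710/27541 = -29800179967/6308266050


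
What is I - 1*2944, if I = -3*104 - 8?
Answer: -3264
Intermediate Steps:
I = -320 (I = -312 - 8 = -320)
I - 1*2944 = -320 - 1*2944 = -320 - 2944 = -3264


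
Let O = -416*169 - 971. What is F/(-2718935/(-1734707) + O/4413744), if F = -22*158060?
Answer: -5324856706452995712/2375408360243 ≈ -2.2417e+6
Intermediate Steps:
F = -3477320
O = -71275 (O = -70304 - 971 = -71275)
F/(-2718935/(-1734707) + O/4413744) = -3477320/(-2718935/(-1734707) - 71275/4413744) = -3477320/(-2718935*(-1/1734707) - 71275*1/4413744) = -3477320/(2718935/1734707 - 71275/4413744) = -3477320/11877041801215/7656552613008 = -3477320*7656552613008/11877041801215 = -5324856706452995712/2375408360243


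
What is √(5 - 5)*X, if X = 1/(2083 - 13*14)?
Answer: 0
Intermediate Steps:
X = 1/1901 (X = 1/(2083 - 182) = 1/1901 ≈ 0.00052604)
√(5 - 5)*X = √(5 - 5)*(1/1901) = √0*(1/1901) = 0*(1/1901) = 0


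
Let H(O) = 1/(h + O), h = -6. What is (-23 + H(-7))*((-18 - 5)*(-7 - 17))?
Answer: -165600/13 ≈ -12738.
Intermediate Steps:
H(O) = 1/(-6 + O)
(-23 + H(-7))*((-18 - 5)*(-7 - 17)) = (-23 + 1/(-6 - 7))*((-18 - 5)*(-7 - 17)) = (-23 + 1/(-13))*(-23*(-24)) = (-23 - 1/13)*552 = -300/13*552 = -165600/13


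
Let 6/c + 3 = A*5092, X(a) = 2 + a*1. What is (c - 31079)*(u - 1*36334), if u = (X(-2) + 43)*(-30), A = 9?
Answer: 17861306346152/15275 ≈ 1.1693e+9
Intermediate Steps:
X(a) = 2 + a
u = -1290 (u = ((2 - 2) + 43)*(-30) = (0 + 43)*(-30) = 43*(-30) = -1290)
c = 2/15275 (c = 6/(-3 + 9*5092) = 6/(-3 + 45828) = 6/45825 = 6*(1/45825) = 2/15275 ≈ 0.00013093)
(c - 31079)*(u - 1*36334) = (2/15275 - 31079)*(-1290 - 1*36334) = -474731723*(-1290 - 36334)/15275 = -474731723/15275*(-37624) = 17861306346152/15275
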